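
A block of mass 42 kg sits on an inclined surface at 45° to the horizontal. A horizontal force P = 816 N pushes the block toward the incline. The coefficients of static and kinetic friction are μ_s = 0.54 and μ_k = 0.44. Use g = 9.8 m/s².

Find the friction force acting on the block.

f ≈ 286 N (down the incline)

The horizontal push has a component P sin θ into the surface, so N = m g cos θ + P sin θ = 291 + 577 = 868 N.
Parallel to the incline: P cos θ − m g sin θ = 577 − 291 = 286 N; the friction needed to balance this is 286 N acting down the slope.
The limit of static friction is μ_s N = 468.7 N.
Since 286 N is within the 468.7 N limit, the block stays put and friction is exactly 286 N.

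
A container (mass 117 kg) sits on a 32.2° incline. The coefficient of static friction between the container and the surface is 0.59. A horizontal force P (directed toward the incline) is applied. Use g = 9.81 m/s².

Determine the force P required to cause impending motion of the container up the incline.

P ≈ 2230 N

At impending motion up the slope, friction acts down-slope at its limit: f = μ_s N.
Perpendicular to the incline: N = m g cos θ + P sin θ.
Along the incline: P cos θ = m g sin θ + μ_s N = m g sin θ + μ_s (m g cos θ + P sin θ).
Solving, P (cos θ − μ_s sin θ) = m g (sin θ + μ_s cos θ), so P = 117×9.81×(sin 32.2° + 0.59 cos 32.2°)/(cos 32.2° − 0.59 sin 32.2°) = 1150×1.032/0.5318 = 2230 N.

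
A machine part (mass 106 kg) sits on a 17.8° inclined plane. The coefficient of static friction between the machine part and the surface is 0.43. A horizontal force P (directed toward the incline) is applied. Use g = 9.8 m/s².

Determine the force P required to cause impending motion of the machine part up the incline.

At impending motion up the slope, friction acts down-slope at its limit: f = μ_s N.
Perpendicular to the incline: N = m g cos θ + P sin θ.
Along the incline: P cos θ = m g sin θ + μ_s N = m g sin θ + μ_s (m g cos θ + P sin θ).
Solving, P (cos θ − μ_s sin θ) = m g (sin θ + μ_s cos θ), so P = 106×9.8×(sin 17.8° + 0.43 cos 17.8°)/(cos 17.8° − 0.43 sin 17.8°) = 1040×0.7151/0.8207 = 905 N.

P ≈ 905 N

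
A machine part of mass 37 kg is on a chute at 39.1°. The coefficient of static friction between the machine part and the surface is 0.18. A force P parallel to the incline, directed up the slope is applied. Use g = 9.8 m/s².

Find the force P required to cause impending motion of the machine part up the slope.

P ≈ 279 N

At impending motion up the slope, friction acts down-slope at its limit: f = μ_s N.
P is parallel to the surface, so N = m g cos θ = 281 N.
Along the incline: P = m g sin θ + μ_s N = 229 + 0.18×281 = 279 N.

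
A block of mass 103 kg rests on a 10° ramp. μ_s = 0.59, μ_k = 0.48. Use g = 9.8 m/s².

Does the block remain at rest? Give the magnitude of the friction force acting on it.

N = m g cos θ = 994 N.
Down-slope weight component: m g sin θ = 175 N.
μ_s N = 586 N.
175 ≤ 586 N, so it stays put; friction = 175 N.

f ≈ 175 N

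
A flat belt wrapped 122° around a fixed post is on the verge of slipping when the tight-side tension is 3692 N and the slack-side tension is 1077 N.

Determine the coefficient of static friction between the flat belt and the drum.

T₂/T₁ = e^{μβ} → μ = ln(T₂/T₁)/β.
β = 122° = 2.129 rad.
μ = ln(3692/1077)/2.129 = ln(3.428)/2.129 = 0.579.

μ ≈ 0.579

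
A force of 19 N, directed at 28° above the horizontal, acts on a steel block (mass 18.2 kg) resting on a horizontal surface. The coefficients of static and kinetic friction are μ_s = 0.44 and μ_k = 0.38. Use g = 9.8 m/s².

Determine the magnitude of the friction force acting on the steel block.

The vertical component of P reduces the normal force: N = m g − P sin α = 178.4 − 8.92 = 169.4 N.
For equilibrium, f = P cos α = 19×cos 28° = 16.78 N.
The static-friction limit is μ_s N = 74.55 N.
Since 16.78 N does not exceed the limit, the steel block stays at rest and f = 16.8 N.

f ≈ 16.8 N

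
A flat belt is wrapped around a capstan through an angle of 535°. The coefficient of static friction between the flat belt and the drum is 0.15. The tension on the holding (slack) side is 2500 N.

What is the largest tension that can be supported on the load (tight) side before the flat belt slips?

At impending slip the capstan equation gives T₂/T₁ = e^{μβ} with β in radians.
β = 535° × π/180 = 9.338 rad.
e^{μβ} = e^{0.15×9.338} = 4.058.
T₂ = T₁ · e^{μβ} = 2500 × 4.058 = 10100 N.

T_max ≈ 10100 N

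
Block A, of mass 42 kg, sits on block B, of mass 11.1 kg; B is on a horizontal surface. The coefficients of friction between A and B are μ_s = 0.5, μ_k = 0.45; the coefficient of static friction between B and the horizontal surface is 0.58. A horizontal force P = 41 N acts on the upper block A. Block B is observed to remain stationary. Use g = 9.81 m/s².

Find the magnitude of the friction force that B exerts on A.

Between the blocks, N₁ = m_A g = 412 N.
So the A–B interface can sustain at most μ_s N₁ = 206 N of static friction.
Since P = 41 N ≤ 206 N, A does not slip on B; friction on A equals P = 41 N.
B experiences an equal 41 N forward from A (third law). B is in equilibrium, so the floor supplies f₂ = 41 N of static friction (limit μ_s(m_A+m_B)g = 302.1 N, not exceeded).

f ≈ 41 N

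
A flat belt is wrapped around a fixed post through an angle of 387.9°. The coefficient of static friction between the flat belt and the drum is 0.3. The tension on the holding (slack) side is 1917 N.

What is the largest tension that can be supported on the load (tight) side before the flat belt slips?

At impending slip the capstan equation gives T₂/T₁ = e^{μβ} with β in radians.
β = 387.9° × π/180 = 6.77 rad.
e^{μβ} = e^{0.3×6.77} = 7.622.
T₂ = T₁ · e^{μβ} = 1917 × 7.622 = 14600 N.

T_max ≈ 14600 N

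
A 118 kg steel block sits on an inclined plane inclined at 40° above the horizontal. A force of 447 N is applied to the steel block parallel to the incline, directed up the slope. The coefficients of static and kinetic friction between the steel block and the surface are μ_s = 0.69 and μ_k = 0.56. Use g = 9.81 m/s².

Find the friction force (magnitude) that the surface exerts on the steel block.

Normal force: N = m g cos θ = 118 × 9.81 × cos 40° = 886.8 N.
The friction needed for equilibrium is m g sin θ − P = 744.1 − 447 = 297.1 N, measured positive up-slope.
Static friction can supply at most μ_s N = 611.9 N.
Since |297.1| ≤ 611.9 N, the steel block remains in static equilibrium and friction takes exactly the required value.

f ≈ 297 N (up the incline)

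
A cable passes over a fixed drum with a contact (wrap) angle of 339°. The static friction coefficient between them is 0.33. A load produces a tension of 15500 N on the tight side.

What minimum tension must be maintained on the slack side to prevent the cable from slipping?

Capstan equation at impending slip: T_tight/T_slack = e^{μβ}.
β = 339° = 5.917 rad; e^{μβ} = e^{0.33×5.917} = 7.046.
T_slack = T_tight / e^{μβ} = 15500 / 7.046 = 2200 N.

T_min ≈ 2200 N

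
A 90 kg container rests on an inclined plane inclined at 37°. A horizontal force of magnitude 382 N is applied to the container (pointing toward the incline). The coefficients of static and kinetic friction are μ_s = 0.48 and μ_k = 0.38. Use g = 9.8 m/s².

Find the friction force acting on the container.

f ≈ 226 N (up the incline)

Resolve perpendicular to the incline: N = m g cos θ + P sin θ = 90×9.8×cos 37° + 382×sin 37° = 934.3 N.
Parallel to the incline: P cos θ − m g sin θ = 305.1 − 530.8 = -225.7 N; the friction needed to balance this is 225.7 N acting up the slope.
Maximum static friction: μ_s N = 0.48 × 934.3 = 448.5 N.
Since 225.7 N is within the 448.5 N limit, the container stays put and friction is exactly 226 N.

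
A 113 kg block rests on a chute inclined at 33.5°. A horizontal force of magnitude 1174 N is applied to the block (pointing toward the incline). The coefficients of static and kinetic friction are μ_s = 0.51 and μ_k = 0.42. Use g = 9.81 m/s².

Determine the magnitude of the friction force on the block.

f ≈ 367 N (down the incline)

Normal direction: N = m g cos θ + P sin θ = 1572 N.
Along the incline, the net driving force (taking up-slope positive) is P cos θ − m g sin θ = 979 − 611.8 = 367.1 N, so equilibrium requires friction f = -367.1 N (down-slope).
Maximum static friction: μ_s N = 0.51 × 1572 = 801.9 N.
|f_req| = 367.1 ≤ 801.9 N → the block is in equilibrium; friction equals the required value.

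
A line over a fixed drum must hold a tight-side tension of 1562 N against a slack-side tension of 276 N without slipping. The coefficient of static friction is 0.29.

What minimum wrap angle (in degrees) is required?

β_min ≈ 342°

T₂/T₁ = e^{μβ} → β = ln(T₂/T₁)/μ.
β = ln(1562/276)/0.29 = 1.733/0.29 = 5.977 rad.
In degrees: β = 5.977 × 180/π = 342°.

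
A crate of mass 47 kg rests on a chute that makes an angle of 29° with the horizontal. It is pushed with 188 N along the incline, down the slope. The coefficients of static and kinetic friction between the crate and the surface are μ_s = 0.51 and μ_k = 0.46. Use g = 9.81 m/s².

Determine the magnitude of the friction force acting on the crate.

The normal reaction is N = m g cos θ = 403.3 N.
Parallel to the incline, ΣF = 0 gives f = m g sin θ + P = 223.5 + 188 = 411.5 N (up-slope positive).
The static-friction ceiling is μ_s N = 0.51 × 403.3 = 205.7 N.
Since |411.5| > 205.7 N, static friction cannot hold it; the crate slides down the incline and kinetic friction applies: f = μ_k N = 0.46 × 403.3 = 186 N.

f ≈ 186 N (up the incline)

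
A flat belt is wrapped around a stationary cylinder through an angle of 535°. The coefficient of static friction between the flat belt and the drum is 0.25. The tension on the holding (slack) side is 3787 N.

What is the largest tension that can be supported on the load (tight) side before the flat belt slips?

At impending slip the capstan equation gives T₂/T₁ = e^{μβ} with β in radians.
β = 535° × π/180 = 9.338 rad.
e^{μβ} = e^{0.25×9.338} = 10.32.
T₂ = T₁ · e^{μβ} = 3787 × 10.32 = 39100 N.

T_max ≈ 39100 N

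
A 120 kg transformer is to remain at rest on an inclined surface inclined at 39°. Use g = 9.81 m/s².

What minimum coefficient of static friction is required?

μ_s,min ≈ 0.81

At the slip threshold m g sin θ = μ_s m g cos θ, so μ_s,min = tan θ.
μ_s,min = tan 39° = 0.81.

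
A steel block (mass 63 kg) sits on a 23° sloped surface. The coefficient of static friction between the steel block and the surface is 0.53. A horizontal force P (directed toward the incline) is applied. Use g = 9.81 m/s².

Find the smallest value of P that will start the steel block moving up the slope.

P ≈ 761 N

At impending motion up the slope, friction acts down-slope at its limit: f = μ_s N.
Perpendicular to the incline: N = m g cos θ + P sin θ.
Along the incline: P cos θ = m g sin θ + μ_s N = m g sin θ + μ_s (m g cos θ + P sin θ).
Solving, P (cos θ − μ_s sin θ) = m g (sin θ + μ_s cos θ), so P = 63×9.81×(sin 23° + 0.53 cos 23°)/(cos 23° − 0.53 sin 23°) = 618×0.8786/0.7134 = 761 N.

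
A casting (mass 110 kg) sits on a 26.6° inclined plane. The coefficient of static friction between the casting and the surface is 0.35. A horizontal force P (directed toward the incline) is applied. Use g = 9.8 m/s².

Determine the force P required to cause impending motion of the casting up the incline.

P ≈ 1110 N

At impending motion up the slope, friction acts down-slope at its limit: f = μ_s N.
Perpendicular to the incline: N = m g cos θ + P sin θ.
Along the incline: P cos θ = m g sin θ + μ_s N = m g sin θ + μ_s (m g cos θ + P sin θ).
Solving, P (cos θ − μ_s sin θ) = m g (sin θ + μ_s cos θ), so P = 110×9.8×(sin 26.6° + 0.35 cos 26.6°)/(cos 26.6° − 0.35 sin 26.6°) = 1080×0.7607/0.7374 = 1110 N.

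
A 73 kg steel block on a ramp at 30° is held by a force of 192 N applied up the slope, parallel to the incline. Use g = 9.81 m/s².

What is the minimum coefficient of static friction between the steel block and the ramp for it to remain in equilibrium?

μ_s,min ≈ 0.268

N = m g cos θ = 620.2 N.
Friction must make up the shortfall along the incline: f = m g sin θ − P = 358.1 − 192 = 166.1 N.
At the threshold f = μ_s N, so μ_s,min = 166.1/620.2 = 0.268.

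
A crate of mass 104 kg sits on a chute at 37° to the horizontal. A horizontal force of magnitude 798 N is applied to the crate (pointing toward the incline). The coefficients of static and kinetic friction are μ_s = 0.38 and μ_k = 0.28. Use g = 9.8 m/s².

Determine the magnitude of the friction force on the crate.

f ≈ 23.9 N (down the incline)

Resolve perpendicular to the incline: N = m g cos θ + P sin θ = 104×9.8×cos 37° + 798×sin 37° = 1294 N.
Parallel to the incline: P cos θ − m g sin θ = 637.3 − 613.4 = 23.94 N; the friction needed to balance this is 23.94 N acting down the slope.
The limit of static friction is μ_s N = 491.8 N.
|f_req| = 23.94 ≤ 491.8 N → the crate is in equilibrium; friction equals the required value.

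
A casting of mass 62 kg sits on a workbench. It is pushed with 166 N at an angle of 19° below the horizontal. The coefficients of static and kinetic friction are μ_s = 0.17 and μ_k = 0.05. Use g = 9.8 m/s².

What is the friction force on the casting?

N = m g + P sin α = 607.6 + 166×sin 19° = 661.6 N.
For equilibrium, f = P cos α = 166×cos 19° = 157 N.
μ_s N = 0.17 × 661.6 = 112.5 N.
The required friction exceeds μ_s N, so the casting moves and f = μ_k N = 33.1 N.

f ≈ 33.1 N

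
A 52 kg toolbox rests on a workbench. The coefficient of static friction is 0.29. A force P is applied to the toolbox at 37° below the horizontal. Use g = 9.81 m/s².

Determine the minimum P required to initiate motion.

P ≈ 237 N

N = m g + P sin α (the push presses the toolbox into the workbench).
At impending slip, P cos α = μ_s N = μ_s (m g + P sin α).
Solving: P (cos α − μ_s sin α) = μ_s m g → P = 0.29×510/(cos 37° − 0.29 sin 37°) = 148/0.6241 = 237 N.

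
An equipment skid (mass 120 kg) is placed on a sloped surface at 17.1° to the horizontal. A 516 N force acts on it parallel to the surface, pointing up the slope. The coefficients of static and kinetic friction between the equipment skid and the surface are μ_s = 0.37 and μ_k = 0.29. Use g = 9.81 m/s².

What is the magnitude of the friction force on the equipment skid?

Perpendicular to the surface, N = m g cos θ = 120·9.81·cos 17.1° = 1125 N.
Parallel to the incline, ΣF = 0 gives f = m g sin θ − P = 346.1 − 516 = -169.9 N (up-slope positive).
Static friction can supply at most μ_s N = 416.3 N.
Since |-169.9| ≤ 416.3 N, static friction is sufficient; f equals the required value, not μ_s N.

f ≈ 170 N (down the incline)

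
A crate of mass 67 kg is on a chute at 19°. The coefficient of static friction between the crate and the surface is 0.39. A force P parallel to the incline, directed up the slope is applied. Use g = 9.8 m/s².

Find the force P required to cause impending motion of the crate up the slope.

P ≈ 456 N

At impending motion up the slope, friction acts down-slope at its limit: f = μ_s N.
P is parallel to the surface, so N = m g cos θ = 621 N.
Along the incline: P = m g sin θ + μ_s N = 214 + 0.39×621 = 456 N.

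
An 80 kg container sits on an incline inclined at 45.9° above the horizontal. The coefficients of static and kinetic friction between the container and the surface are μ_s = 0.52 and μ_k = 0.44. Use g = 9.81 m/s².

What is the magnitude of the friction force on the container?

f ≈ 240 N (up the incline)

Normal force: N = m g cos θ = 80 × 9.81 × cos 45.9° = 546.2 N.
For equilibrium along the incline, friction must balance the weight component: f = m g sin θ = 563.6 N up the slope.
The static-friction ceiling is μ_s N = 0.52 × 546.2 = 284 N.
Since |563.6| > 284 N, static friction cannot hold it; the container slides down the incline and kinetic friction applies: f = μ_k N = 0.44 × 546.2 = 240 N.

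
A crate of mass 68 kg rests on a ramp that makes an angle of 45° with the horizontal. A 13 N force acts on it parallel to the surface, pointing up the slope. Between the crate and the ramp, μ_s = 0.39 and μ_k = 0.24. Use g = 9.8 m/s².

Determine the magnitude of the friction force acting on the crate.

f ≈ 113 N (up the incline)

Perpendicular to the surface, N = m g cos θ = 68·9.8·cos 45° = 471.2 N.
The friction needed for equilibrium is m g sin θ − P = 471.2 − 13 = 458.2 N, measured positive up-slope.
Static friction can supply at most μ_s N = 183.8 N.
Since |458.2| > 183.8 N, static friction cannot hold it; the crate slides down the incline and kinetic friction applies: f = μ_k N = 0.24 × 471.2 = 113 N.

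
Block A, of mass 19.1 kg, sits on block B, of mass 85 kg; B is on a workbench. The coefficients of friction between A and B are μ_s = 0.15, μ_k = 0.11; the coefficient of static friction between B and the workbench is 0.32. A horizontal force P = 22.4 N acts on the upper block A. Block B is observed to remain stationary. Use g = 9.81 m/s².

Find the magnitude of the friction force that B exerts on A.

Between the blocks, N₁ = m_A g = 187.4 N.
Maximum static friction on A from B: μ_s N₁ = 0.15×187.4 = 28.11 N.
P = 22.4 N is within that limit, so A and B move together (both at rest); the A–B friction is simply f₁ = P = 22.4 N.
B experiences an equal 22.4 N forward from A (third law). B is in equilibrium, so the floor supplies f₂ = 22.4 N of static friction (limit μ_s(m_A+m_B)g = 326.8 N, not exceeded).

f ≈ 22.4 N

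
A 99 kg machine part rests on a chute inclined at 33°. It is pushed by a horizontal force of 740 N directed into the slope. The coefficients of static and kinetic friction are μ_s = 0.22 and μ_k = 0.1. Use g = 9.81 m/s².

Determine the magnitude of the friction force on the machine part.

Normal direction: N = m g cos θ + P sin θ = 1218 N.
Parallel to the incline: P cos θ − m g sin θ = 620.6 − 528.9 = 91.67 N; the friction needed to balance this is 91.67 N acting down the slope.
The limit of static friction is μ_s N = 267.9 N.
Since 91.67 N is within the 267.9 N limit, the machine part stays put and friction is exactly 91.7 N.

f ≈ 91.7 N (down the incline)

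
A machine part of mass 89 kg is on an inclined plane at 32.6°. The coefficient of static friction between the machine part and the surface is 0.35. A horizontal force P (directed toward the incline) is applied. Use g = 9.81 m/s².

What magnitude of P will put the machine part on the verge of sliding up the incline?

At impending motion up the slope, friction acts down-slope at its limit: f = μ_s N.
Perpendicular to the incline: N = m g cos θ + P sin θ.
Along the incline: P cos θ = m g sin θ + μ_s N = m g sin θ + μ_s (m g cos θ + P sin θ).
Solving, P (cos θ − μ_s sin θ) = m g (sin θ + μ_s cos θ), so P = 89×9.81×(sin 32.6° + 0.35 cos 32.6°)/(cos 32.6° − 0.35 sin 32.6°) = 873×0.8336/0.6539 = 1110 N.

P ≈ 1110 N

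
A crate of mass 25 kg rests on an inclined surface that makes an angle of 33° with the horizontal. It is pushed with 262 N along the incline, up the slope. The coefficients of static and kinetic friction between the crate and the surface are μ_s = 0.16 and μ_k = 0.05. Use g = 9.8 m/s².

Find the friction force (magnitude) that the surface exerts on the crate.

f ≈ 10.3 N (down the incline)

Perpendicular to the surface, N = m g cos θ = 25·9.8·cos 33° = 205.5 N.
The friction needed for equilibrium is m g sin θ − P = 133.4 − 262 = -128.6 N, measured positive up-slope.
Maximum static friction available: μ_s N = 0.16 × 205.5 = 32.88 N.
|-128.6| exceeds 32.88 N, so the crate slips up-slope; friction is kinetic, f = μ_k N = 0.05×205.5 = 10.3 N.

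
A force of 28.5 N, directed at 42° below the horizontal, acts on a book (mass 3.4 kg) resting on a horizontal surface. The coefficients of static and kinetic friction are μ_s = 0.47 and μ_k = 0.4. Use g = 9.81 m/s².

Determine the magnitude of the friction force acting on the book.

N = m g + P sin α = 33.35 + 28.5×sin 42° = 52.42 N.
Horizontally, friction must balance P cos α = 21.18 N.
The static-friction limit is μ_s N = 24.64 N.
Since 21.18 N does not exceed the limit, the book stays at rest and f = 21.2 N.

f ≈ 21.2 N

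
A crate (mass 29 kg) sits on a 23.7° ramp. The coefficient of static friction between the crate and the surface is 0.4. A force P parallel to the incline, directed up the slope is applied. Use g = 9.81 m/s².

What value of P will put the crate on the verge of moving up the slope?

At impending motion up the slope, friction acts down-slope at its limit: f = μ_s N.
P is parallel to the surface, so N = m g cos θ = 260 N.
Along the incline: P = m g sin θ + μ_s N = 114 + 0.4×260 = 219 N.

P ≈ 219 N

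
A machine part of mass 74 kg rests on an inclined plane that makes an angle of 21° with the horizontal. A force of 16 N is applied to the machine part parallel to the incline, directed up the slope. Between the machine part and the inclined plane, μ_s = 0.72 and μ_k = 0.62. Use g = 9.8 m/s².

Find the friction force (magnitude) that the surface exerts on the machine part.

f ≈ 244 N (up the incline)

Normal force: N = m g cos θ = 74 × 9.8 × cos 21° = 677 N.
For equilibrium along the incline the friction force must supply f = m g sin θ − P = 259.9 − 16 = 243.9 N (positive meaning up-slope).
Maximum static friction available: μ_s N = 0.72 × 677 = 487.5 N.
Since |243.9| ≤ 487.5 N, no slip — friction simply equals what equilibrium demands.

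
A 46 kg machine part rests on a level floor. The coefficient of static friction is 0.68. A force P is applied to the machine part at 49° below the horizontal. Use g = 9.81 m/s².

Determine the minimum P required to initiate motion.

N = m g + P sin α (the push presses the machine part into the level floor).
At impending slip, P cos α = μ_s N = μ_s (m g + P sin α).
Solving: P (cos α − μ_s sin α) = μ_s m g → P = 0.68×451/(cos 49° − 0.68 sin 49°) = 307/0.1429 = 2150 N.

P ≈ 2150 N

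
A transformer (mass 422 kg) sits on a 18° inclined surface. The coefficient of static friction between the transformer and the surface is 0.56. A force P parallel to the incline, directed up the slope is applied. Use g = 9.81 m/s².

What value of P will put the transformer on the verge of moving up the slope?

At impending motion up the slope, friction acts down-slope at its limit: f = μ_s N.
P is parallel to the surface, so N = m g cos θ = 3940 N.
Along the incline: P = m g sin θ + μ_s N = 1280 + 0.56×3940 = 3480 N.

P ≈ 3480 N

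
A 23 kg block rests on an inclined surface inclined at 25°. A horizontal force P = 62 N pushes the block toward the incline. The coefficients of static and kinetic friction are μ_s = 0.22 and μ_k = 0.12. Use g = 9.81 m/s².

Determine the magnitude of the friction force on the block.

The horizontal push has a component P sin θ into the surface, so N = m g cos θ + P sin θ = 204.5 + 26.2 = 230.7 N.
Parallel to the incline: P cos θ − m g sin θ = 56.19 − 95.36 = -39.16 N; the friction needed to balance this is 39.16 N acting up the slope.
The limit of static friction is μ_s N = 50.75 N.
Since 39.16 N is within the 50.75 N limit, the block stays put and friction is exactly 39.2 N.

f ≈ 39.2 N (up the incline)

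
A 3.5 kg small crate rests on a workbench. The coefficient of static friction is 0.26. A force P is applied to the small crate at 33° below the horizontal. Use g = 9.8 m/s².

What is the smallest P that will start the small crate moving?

P ≈ 12.8 N

N = m g + P sin α (the push presses the small crate into the workbench).
At impending slip, P cos α = μ_s N = μ_s (m g + P sin α).
Solving: P (cos α − μ_s sin α) = μ_s m g → P = 0.26×34.3/(cos 33° − 0.26 sin 33°) = 8.92/0.6971 = 12.8 N.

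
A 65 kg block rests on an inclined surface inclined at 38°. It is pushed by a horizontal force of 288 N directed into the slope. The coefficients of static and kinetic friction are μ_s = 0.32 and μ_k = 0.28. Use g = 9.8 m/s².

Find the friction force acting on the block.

f ≈ 165 N (up the incline)

The horizontal push has a component P sin θ into the surface, so N = m g cos θ + P sin θ = 502 + 177.3 = 679.3 N.
Parallel to the incline: P cos θ − m g sin θ = 226.9 − 392.2 = -165.2 N; the friction needed to balance this is 165.2 N acting up the slope.
Maximum static friction: μ_s N = 0.32 × 679.3 = 217.4 N.
|f_req| = 165.2 ≤ 217.4 N → the block is in equilibrium; friction equals the required value.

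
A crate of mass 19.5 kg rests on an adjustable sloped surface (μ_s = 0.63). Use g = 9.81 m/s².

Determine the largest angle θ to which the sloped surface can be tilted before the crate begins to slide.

At the slip threshold, m g sin θ = μ_s · m g cos θ, so tan θ = μ_s.
θ_max = arctan(0.63) = 32.2°.

θ_max ≈ 32.2°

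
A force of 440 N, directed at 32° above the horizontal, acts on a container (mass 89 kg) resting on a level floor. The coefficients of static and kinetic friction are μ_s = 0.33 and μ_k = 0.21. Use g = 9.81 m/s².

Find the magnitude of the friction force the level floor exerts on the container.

N = m g − P sin α = 873.1 − 440×sin 32° = 639.9 N.
The horizontal driving force is P cos α = 373.1 N, so equilibrium needs friction f = 373.1 N.
μ_s N = 0.33 × 639.9 = 211.2 N.
The required friction exceeds μ_s N, so the container moves and f = μ_k N = 134 N.

f ≈ 134 N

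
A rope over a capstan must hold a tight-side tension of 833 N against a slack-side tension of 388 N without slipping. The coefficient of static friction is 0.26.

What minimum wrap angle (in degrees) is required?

β_min ≈ 168°

T₂/T₁ = e^{μβ} → β = ln(T₂/T₁)/μ.
β = ln(833/388)/0.26 = 0.764/0.26 = 2.939 rad.
In degrees: β = 2.939 × 180/π = 168°.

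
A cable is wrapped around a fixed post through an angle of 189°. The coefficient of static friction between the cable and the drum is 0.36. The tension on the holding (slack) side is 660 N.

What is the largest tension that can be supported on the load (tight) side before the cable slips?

T_max ≈ 2160 N

At impending slip the capstan equation gives T₂/T₁ = e^{μβ} with β in radians.
β = 189° × π/180 = 3.299 rad.
e^{μβ} = e^{0.36×3.299} = 3.279.
T₂ = T₁ · e^{μβ} = 660 × 3.279 = 2160 N.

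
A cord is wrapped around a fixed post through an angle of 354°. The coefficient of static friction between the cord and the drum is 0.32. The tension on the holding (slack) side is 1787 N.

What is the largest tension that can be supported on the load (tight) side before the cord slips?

T_max ≈ 12900 N

At impending slip the capstan equation gives T₂/T₁ = e^{μβ} with β in radians.
β = 354° × π/180 = 6.178 rad.
e^{μβ} = e^{0.32×6.178} = 7.222.
T₂ = T₁ · e^{μβ} = 1787 × 7.222 = 12900 N.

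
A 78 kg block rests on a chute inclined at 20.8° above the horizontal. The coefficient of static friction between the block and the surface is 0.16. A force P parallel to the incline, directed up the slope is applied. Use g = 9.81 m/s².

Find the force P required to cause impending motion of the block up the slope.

P ≈ 386 N

At impending motion up the slope, friction acts down-slope at its limit: f = μ_s N.
P is parallel to the surface, so N = m g cos θ = 715 N.
Along the incline: P = m g sin θ + μ_s N = 272 + 0.16×715 = 386 N.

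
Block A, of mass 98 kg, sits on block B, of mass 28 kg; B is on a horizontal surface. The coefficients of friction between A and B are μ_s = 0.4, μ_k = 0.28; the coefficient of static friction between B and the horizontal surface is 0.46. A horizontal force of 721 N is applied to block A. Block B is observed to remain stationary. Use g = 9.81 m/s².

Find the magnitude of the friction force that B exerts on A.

f ≈ 269 N

Between the blocks, N₁ = m_A g = 961.4 N.
Maximum static friction on A from B: μ_s N₁ = 0.4×961.4 = 384.6 N.
Since P = 721 N > 384.6 N, A slides on B; the A–B friction is kinetic: f₁ = μ_k N₁ = 0.28×961.4 = 269 N.
By Newton's third law B feels 269 N forward from A. With B stationary, the floor's static friction on B balances it: f₂ = 269 N (well within μ_s(m_A+m_B)g = 568.6 N).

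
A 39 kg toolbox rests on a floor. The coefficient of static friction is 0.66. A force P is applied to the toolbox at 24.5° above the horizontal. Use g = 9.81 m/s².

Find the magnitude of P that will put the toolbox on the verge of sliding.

P ≈ 213 N

N = m g − P sin α (the pull lifts the toolbox).
At impending slip, P cos α = μ_s N = μ_s (m g − P sin α).
Solving: P (cos α + μ_s sin α) = μ_s m g → P = 0.66×383/(cos 24.5° + 0.66 sin 24.5°) = 253/1.184 = 213 N.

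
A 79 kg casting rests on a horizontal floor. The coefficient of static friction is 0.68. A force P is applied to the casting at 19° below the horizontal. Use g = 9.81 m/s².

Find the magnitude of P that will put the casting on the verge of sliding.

P ≈ 728 N

N = m g + P sin α (the push presses the casting into the horizontal floor).
At impending slip, P cos α = μ_s N = μ_s (m g + P sin α).
Solving: P (cos α − μ_s sin α) = μ_s m g → P = 0.68×775/(cos 19° − 0.68 sin 19°) = 527/0.7241 = 728 N.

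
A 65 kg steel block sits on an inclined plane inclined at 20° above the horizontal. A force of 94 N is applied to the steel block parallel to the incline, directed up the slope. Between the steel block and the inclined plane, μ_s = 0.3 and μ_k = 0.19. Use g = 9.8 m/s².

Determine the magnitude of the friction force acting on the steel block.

Normal force: N = m g cos θ = 65 × 9.8 × cos 20° = 598.6 N.
Parallel to the incline, ΣF = 0 gives f = m g sin θ − P = 217.9 − 94 = 123.9 N (up-slope positive).
Maximum static friction available: μ_s N = 0.3 × 598.6 = 179.6 N.
Since |123.9| ≤ 179.6 N, static friction is sufficient; f equals the required value, not μ_s N.

f ≈ 124 N (up the incline)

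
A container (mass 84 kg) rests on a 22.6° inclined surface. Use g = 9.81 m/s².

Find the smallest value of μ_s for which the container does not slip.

At the slip threshold m g sin θ = μ_s m g cos θ, so μ_s,min = tan θ.
μ_s,min = tan 22.6° = 0.416.

μ_s,min ≈ 0.416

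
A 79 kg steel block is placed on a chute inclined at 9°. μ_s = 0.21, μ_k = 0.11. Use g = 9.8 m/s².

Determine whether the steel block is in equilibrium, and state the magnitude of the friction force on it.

f ≈ 121 N

N = m g cos θ = 765 N.
Down-slope weight component: m g sin θ = 121 N.
μ_s N = 161 N.
121 ≤ 161 N, so it stays put; friction = 121 N.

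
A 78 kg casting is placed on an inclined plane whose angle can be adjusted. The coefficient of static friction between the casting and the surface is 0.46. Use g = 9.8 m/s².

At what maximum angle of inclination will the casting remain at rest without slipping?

θ_max ≈ 24.7°

At the slip threshold, m g sin θ = μ_s · m g cos θ, so tan θ = μ_s.
θ_max = arctan(0.46) = 24.7°.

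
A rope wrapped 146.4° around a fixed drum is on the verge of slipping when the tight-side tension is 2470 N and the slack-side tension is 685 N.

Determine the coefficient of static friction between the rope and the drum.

μ ≈ 0.502

T₂/T₁ = e^{μβ} → μ = ln(T₂/T₁)/β.
β = 146.4° = 2.555 rad.
μ = ln(2470/685)/2.555 = ln(3.606)/2.555 = 0.502.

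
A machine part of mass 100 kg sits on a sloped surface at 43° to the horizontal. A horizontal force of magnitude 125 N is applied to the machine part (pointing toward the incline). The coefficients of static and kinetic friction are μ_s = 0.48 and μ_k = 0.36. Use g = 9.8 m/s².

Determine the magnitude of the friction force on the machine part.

Normal direction: N = m g cos θ + P sin θ = 802 N.
Along the incline, the net driving force (taking up-slope positive) is P cos θ − m g sin θ = 91.42 − 668.4 = -576.9 N, so equilibrium requires friction f = 576.9 N (up-slope).
Maximum static friction: μ_s N = 0.48 × 802 = 384.9 N.
|f_req| = 576.9 > 384.9 N → the machine part slides down the incline; f = μ_k N = 0.36 × 802 = 289 N.

f ≈ 289 N (up the incline)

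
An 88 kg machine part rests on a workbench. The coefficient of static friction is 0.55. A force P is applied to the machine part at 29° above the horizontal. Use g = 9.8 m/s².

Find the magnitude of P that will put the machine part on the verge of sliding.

P ≈ 416 N

N = m g − P sin α (the pull lifts the machine part).
At impending slip, P cos α = μ_s N = μ_s (m g − P sin α).
Solving: P (cos α + μ_s sin α) = μ_s m g → P = 0.55×862/(cos 29° + 0.55 sin 29°) = 474/1.141 = 416 N.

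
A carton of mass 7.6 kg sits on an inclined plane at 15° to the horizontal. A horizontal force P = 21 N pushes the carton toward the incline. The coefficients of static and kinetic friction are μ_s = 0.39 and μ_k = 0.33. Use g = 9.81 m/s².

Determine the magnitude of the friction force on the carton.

f ≈ 0.988 N (down the incline)

Normal direction: N = m g cos θ + P sin θ = 77.45 N.
Along the incline, the net driving force (taking up-slope positive) is P cos θ − m g sin θ = 20.28 − 19.3 = 0.9879 N, so equilibrium requires friction f = -0.9879 N (down-slope).
Maximum static friction: μ_s N = 0.39 × 77.45 = 30.21 N.
|f_req| = 0.9879 ≤ 30.21 N → the carton is in equilibrium; friction equals the required value.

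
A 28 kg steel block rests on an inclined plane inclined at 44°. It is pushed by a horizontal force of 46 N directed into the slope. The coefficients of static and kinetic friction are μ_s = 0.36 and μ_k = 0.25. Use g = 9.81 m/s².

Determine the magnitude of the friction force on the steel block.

Resolve perpendicular to the incline: N = m g cos θ + P sin θ = 28×9.81×cos 44° + 46×sin 44° = 229.5 N.
Along the incline, the net driving force (taking up-slope positive) is P cos θ − m g sin θ = 33.09 − 190.8 = -157.7 N, so equilibrium requires friction f = 157.7 N (up-slope).
Maximum static friction: μ_s N = 0.36 × 229.5 = 82.64 N.
|f_req| = 157.7 > 82.64 N → the steel block slides down the incline; f = μ_k N = 0.25 × 229.5 = 57.4 N.

f ≈ 57.4 N (up the incline)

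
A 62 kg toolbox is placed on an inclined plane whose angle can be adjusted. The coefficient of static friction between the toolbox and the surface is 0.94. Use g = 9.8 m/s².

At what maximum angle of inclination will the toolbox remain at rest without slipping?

θ_max ≈ 43.2°

At the slip threshold, m g sin θ = μ_s · m g cos θ, so tan θ = μ_s.
θ_max = arctan(0.94) = 43.2°.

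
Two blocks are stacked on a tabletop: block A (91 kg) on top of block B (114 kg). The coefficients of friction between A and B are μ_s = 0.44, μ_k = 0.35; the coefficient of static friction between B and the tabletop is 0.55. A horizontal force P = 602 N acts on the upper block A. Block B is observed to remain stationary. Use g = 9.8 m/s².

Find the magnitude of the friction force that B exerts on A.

f ≈ 312 N

Normal force at the A–B interface: N₁ = m_A g = 891.8 N.
Maximum static friction on A from B: μ_s N₁ = 0.44×891.8 = 392.4 N.
Since P = 602 N > 392.4 N, A slides on B; the A–B friction is kinetic: f₁ = μ_k N₁ = 0.35×891.8 = 312 N.
B experiences an equal 312 N forward from A (third law). B is in equilibrium, so the floor supplies f₂ = 312 N of static friction (limit μ_s(m_A+m_B)g = 1105 N, not exceeded).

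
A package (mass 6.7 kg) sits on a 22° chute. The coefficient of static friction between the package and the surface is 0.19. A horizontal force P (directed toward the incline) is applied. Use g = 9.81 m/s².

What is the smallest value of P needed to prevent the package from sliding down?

The package tends to slide down (tan θ > μ_s), so at the point of impending slip friction acts up-slope at its limit: f = μ_s N.
Perpendicular to the incline: N = m g cos θ + P sin θ.
Along the incline: P cos θ + μ_s N = m g sin θ, i.e. P cos θ + μ_s (m g cos θ + P sin θ) = m g sin θ.
Solving, P (cos θ + μ_s sin θ) = m g (sin θ − μ_s cos θ), so P = 65.7×0.1984/0.9984 = 13.1 N.

P_min ≈ 13.1 N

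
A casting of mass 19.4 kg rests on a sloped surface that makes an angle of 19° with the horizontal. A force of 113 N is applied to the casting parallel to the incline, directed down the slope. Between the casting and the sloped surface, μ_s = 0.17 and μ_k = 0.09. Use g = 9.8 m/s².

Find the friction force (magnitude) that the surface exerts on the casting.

f ≈ 16.2 N (up the incline)

Normal force: N = m g cos θ = 19.4 × 9.8 × cos 19° = 179.8 N.
Parallel to the incline, ΣF = 0 gives f = m g sin θ + P = 61.9 + 113 = 174.9 N (up-slope positive).
The static-friction ceiling is μ_s N = 0.17 × 179.8 = 30.56 N.
|174.9| exceeds 30.56 N, so the casting slips down-slope; friction is kinetic, f = μ_k N = 0.09×179.8 = 16.2 N.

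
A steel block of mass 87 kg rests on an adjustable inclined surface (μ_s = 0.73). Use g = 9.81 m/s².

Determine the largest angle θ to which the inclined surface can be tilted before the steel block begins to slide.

At the slip threshold, m g sin θ = μ_s · m g cos θ, so tan θ = μ_s.
θ_max = arctan(0.73) = 36.1°.

θ_max ≈ 36.1°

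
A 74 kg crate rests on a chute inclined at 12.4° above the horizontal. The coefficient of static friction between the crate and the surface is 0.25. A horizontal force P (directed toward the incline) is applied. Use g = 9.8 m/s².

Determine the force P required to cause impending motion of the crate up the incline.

At impending motion up the slope, friction acts down-slope at its limit: f = μ_s N.
Perpendicular to the incline: N = m g cos θ + P sin θ.
Along the incline: P cos θ = m g sin θ + μ_s N = m g sin θ + μ_s (m g cos θ + P sin θ).
Solving, P (cos θ − μ_s sin θ) = m g (sin θ + μ_s cos θ), so P = 74×9.8×(sin 12.4° + 0.25 cos 12.4°)/(cos 12.4° − 0.25 sin 12.4°) = 725×0.4589/0.923 = 361 N.

P ≈ 361 N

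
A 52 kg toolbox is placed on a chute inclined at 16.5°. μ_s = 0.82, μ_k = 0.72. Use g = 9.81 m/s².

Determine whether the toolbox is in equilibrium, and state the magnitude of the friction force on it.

f ≈ 145 N

N = m g cos θ = 489 N.
Down-slope weight component: m g sin θ = 145 N.
μ_s N = 401 N.
145 ≤ 401 N, so it stays put; friction = 145 N.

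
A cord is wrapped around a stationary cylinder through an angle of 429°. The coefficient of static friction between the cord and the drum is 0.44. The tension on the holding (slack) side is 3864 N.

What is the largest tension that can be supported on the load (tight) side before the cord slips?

At impending slip the capstan equation gives T₂/T₁ = e^{μβ} with β in radians.
β = 429° × π/180 = 7.487 rad.
e^{μβ} = e^{0.44×7.487} = 26.96.
T₂ = T₁ · e^{μβ} = 3864 × 26.96 = 104000 N.

T_max ≈ 104000 N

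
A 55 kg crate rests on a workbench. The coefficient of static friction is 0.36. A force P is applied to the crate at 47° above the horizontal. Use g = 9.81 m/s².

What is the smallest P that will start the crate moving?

N = m g − P sin α (the pull lifts the crate).
At impending slip, P cos α = μ_s N = μ_s (m g − P sin α).
Solving: P (cos α + μ_s sin α) = μ_s m g → P = 0.36×540/(cos 47° + 0.36 sin 47°) = 194/0.9453 = 205 N.

P ≈ 205 N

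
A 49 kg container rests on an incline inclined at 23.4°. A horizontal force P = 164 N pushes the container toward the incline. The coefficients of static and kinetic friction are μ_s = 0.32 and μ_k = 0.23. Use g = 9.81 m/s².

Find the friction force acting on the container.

f ≈ 40.4 N (up the incline)

Normal direction: N = m g cos θ + P sin θ = 506.3 N.
Along the incline, the net driving force (taking up-slope positive) is P cos θ − m g sin θ = 150.5 − 190.9 = -40.39 N, so equilibrium requires friction f = 40.39 N (up-slope).
Maximum static friction: μ_s N = 0.32 × 506.3 = 162 N.
|f_req| = 40.39 ≤ 162 N → the container is in equilibrium; friction equals the required value.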